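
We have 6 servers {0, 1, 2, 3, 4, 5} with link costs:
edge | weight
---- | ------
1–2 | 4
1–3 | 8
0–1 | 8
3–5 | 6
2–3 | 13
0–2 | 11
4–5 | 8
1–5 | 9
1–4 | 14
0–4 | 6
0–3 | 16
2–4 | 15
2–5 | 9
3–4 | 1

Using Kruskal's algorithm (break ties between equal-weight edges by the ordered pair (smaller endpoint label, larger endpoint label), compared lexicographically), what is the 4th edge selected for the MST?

Kruskal: consider edges lightest-first.
3–4 (1): add. Components now {0} {1} {2} {3,4} {5}
1–2 (4): add. Components now {0} {1,2} {3,4} {5}
0–4 (6): add. Components now {0,3,4} {1,2} {5}
3–5 (6): add. Components now {0,3,4,5} {1,2}
0–1 (8): add. Components now {0,1,2,3,4,5}
The 4th edge added is 3–5.

3-5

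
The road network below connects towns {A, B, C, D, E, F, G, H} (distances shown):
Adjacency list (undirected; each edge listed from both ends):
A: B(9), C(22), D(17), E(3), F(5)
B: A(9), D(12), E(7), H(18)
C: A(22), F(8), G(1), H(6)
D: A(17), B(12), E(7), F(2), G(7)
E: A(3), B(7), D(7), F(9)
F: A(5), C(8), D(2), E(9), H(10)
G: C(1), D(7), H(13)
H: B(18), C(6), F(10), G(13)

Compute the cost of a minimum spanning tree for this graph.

31

Kruskal: consider edges lightest-first.
C-G (1): add — endpoints in different components.
D-F (2): add — endpoints in different components.
A-E (3): add — endpoints in different components.
A-F (5): add — endpoints in different components.
C-H (6): add — endpoints in different components.
B-E (7): add — endpoints in different components.
D-E (7): skip — D and E already connected.
D-G (7): add — endpoints in different components.
MST edges: C-G, D-F, A-E, A-F, C-H, B-E, D-G; total weight 1+2+3+5+6+7+7 = 31.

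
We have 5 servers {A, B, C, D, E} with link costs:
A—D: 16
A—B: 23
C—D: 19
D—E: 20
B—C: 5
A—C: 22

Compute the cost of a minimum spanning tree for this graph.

60

Grow the tree from B using Prim:
Step 1: frontier [B—C 5, A—B 23] → take B—C (5); add C.
Step 2: frontier [A—B 23, C—D 19, A—C 22] → take C—D (19); add D.
Step 3: frontier [A—B 23, A—C 22, A—D 16, D—E 20] → take A—D (16); add A.
Step 4: frontier [D—E 20] → take D—E (20); add E.
MST edges: B—C, C—D, A—D, D—E; total weight 5+19+16+20 = 60.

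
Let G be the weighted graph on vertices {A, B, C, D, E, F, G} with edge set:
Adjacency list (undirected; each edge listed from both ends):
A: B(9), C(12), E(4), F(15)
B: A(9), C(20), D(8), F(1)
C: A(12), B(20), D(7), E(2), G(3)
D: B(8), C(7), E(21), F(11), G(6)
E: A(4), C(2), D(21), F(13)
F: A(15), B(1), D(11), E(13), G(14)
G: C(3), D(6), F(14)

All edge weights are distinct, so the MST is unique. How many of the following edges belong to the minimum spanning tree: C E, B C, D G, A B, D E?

Sort edges by weight, then run Kruskal:
B F (1): add. Components now {A} {B,F} {C} {D} {E} {G}
C E (2): add. Components now {A} {B,F} {C,E} {D} {G}
C G (3): add. Components now {A} {B,F} {C,E,G} {D}
A E (4): add. Components now {A,C,E,G} {B,F} {D}
D G (6): add. Components now {A,C,D,E,G} {B,F}
C D (7): skip — C and D already connected.
B D (8): add. Components now {A,B,C,D,E,F,G}
MST edge set: {B F, C E, C G, A E, D G, B D}.
Of the listed edges, {C E, D G} are in the MST → 2.

2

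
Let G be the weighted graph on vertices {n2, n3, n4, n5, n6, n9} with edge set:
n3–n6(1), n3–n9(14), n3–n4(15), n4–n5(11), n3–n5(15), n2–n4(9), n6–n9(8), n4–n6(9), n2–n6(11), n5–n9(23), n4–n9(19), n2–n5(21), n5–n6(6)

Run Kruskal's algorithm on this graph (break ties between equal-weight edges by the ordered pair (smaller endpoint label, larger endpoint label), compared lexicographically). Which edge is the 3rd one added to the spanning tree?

n6-n9

Kruskal's algorithm — process edges by increasing weight (ties by edge label):
n3–n6 (1): add. Components now {n3,n6} {n5} {n2} {n4} {n9}
n5–n6 (6): add. Components now {n3,n5,n6} {n2} {n4} {n9}
n6–n9 (8): add. Components now {n3,n5,n6,n9} {n2} {n4}
n2–n4 (9): add. Components now {n3,n5,n6,n9} {n2,n4}
n4–n6 (9): add. Components now {n2,n3,n4,n5,n6,n9}
The 3rd edge added is n6–n9.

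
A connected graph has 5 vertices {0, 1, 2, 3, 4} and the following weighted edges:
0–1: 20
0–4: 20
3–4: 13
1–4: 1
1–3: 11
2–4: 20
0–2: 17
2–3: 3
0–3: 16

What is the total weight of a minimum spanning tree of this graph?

31

Kruskal: consider edges lightest-first.
1–4 (1): add. Components now {0} {1,4} {2} {3}
2–3 (3): add. Components now {0} {1,4} {2,3}
1–3 (11): add. Components now {0} {1,2,3,4}
3–4 (13): skip — 3 and 4 already connected.
0–3 (16): add. Components now {0,1,2,3,4}
MST edges: 1–4, 2–3, 1–3, 0–3; total weight 1+3+11+16 = 31.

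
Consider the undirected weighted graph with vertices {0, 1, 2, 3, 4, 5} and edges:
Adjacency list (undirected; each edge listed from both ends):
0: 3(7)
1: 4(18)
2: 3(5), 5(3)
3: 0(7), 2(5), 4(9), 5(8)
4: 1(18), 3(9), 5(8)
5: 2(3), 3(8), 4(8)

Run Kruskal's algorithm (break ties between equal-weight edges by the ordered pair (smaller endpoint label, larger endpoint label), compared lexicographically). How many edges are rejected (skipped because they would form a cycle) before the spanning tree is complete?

Kruskal: consider edges lightest-first.
2—5 (3): add — endpoints in different components.
2—3 (5): add — endpoints in different components.
0—3 (7): add — endpoints in different components.
3—5 (8): skip — 3 and 5 already connected.
4—5 (8): add — endpoints in different components.
3—4 (9): skip — 3 and 4 already connected.
1—4 (18): add — endpoints in different components.
Edges rejected before the tree was complete: 2.

2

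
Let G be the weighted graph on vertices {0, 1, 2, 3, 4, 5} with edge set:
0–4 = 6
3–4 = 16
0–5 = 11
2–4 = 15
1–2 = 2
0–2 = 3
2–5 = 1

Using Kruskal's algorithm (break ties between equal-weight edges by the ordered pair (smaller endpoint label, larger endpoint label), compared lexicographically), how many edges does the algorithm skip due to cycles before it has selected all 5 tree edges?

Sort edges by weight, then run Kruskal:
2–5 (1): add. Components now {0} {1} {2,5} {3} {4}
1–2 (2): add. Components now {0} {1,2,5} {3} {4}
0–2 (3): add. Components now {0,1,2,5} {3} {4}
0–4 (6): add. Components now {0,1,2,4,5} {3}
0–5 (11): skip — 0 and 5 already connected.
2–4 (15): skip — 2 and 4 already connected.
3–4 (16): add. Components now {0,1,2,3,4,5}
Edges rejected before the tree was complete: 2.

2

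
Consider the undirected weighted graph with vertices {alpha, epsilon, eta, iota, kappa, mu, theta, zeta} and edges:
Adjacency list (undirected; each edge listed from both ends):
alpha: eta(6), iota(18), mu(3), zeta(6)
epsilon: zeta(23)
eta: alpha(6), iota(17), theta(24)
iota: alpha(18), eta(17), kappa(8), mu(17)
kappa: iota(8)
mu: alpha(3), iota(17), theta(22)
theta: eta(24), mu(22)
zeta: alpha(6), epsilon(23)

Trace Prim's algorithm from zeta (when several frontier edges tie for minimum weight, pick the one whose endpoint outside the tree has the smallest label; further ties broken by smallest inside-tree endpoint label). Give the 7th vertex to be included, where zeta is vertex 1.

Grow the tree from zeta using Prim:
Step 1: frontier [alpha-zeta 6, epsilon-zeta 23] → take alpha-zeta (6); add alpha.
Step 2: frontier [alpha-mu 3, alpha-eta 6, alpha-iota 18, epsilon-zeta 23] → take alpha-mu (3); add mu.
Step 3: frontier [alpha-eta 6, alpha-iota 18, iota-mu 17, mu-theta 22, epsilon-zeta 23] → take alpha-eta (6); add eta.
Step 4: frontier [alpha-iota 18, eta-iota 17, eta-theta 24, iota-mu 17, mu-theta 22, epsilon-zeta 23] → take eta-iota (17); add iota.
Step 5: frontier [eta-theta 24, iota-kappa 8, mu-theta 22, epsilon-zeta 23] → take iota-kappa (8); add kappa.
Step 6: frontier [eta-theta 24, mu-theta 22, epsilon-zeta 23] → take mu-theta (22); add theta.
Step 7: frontier [epsilon-zeta 23] → take epsilon-zeta (23); add epsilon.
Vertex order: zeta, alpha, mu, eta, iota, kappa, theta, epsilon. The 7th vertex is theta.

theta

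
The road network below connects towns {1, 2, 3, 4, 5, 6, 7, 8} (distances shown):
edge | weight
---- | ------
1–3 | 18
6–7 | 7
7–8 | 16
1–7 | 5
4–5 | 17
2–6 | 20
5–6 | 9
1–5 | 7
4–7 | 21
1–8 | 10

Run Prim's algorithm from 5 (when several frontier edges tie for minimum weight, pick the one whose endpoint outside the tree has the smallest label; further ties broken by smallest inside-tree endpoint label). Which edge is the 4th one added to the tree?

Prim's algorithm from 5:
Step 1: cheapest edge leaving the tree is 1–5 (7); add 1.
Step 2: cheapest edge leaving the tree is 1–7 (5); add 7.
Step 3: cheapest edge leaving the tree is 6–7 (7); add 6.
Step 4: cheapest edge leaving the tree is 1–8 (10); add 8.
Step 5: cheapest edge leaving the tree is 4–5 (17); add 4.
Step 6: cheapest edge leaving the tree is 1–3 (18); add 3.
Step 7: cheapest edge leaving the tree is 2–6 (20); add 2.
The 4th edge added is 1–8.

1-8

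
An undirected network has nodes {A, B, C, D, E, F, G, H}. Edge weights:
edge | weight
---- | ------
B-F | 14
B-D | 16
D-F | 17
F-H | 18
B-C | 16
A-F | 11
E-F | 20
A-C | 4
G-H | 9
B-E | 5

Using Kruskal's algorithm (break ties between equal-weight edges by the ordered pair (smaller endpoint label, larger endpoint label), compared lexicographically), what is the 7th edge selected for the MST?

Kruskal's algorithm — process edges by increasing weight (ties by edge label):
A-C (4): add — endpoints in different components.
B-E (5): add — endpoints in different components.
G-H (9): add — endpoints in different components.
A-F (11): add — endpoints in different components.
B-F (14): add — endpoints in different components.
B-C (16): skip — B and C already connected.
B-D (16): add — endpoints in different components.
D-F (17): skip — D and F already connected.
F-H (18): add — endpoints in different components.
The 7th edge added is F-H.

F-H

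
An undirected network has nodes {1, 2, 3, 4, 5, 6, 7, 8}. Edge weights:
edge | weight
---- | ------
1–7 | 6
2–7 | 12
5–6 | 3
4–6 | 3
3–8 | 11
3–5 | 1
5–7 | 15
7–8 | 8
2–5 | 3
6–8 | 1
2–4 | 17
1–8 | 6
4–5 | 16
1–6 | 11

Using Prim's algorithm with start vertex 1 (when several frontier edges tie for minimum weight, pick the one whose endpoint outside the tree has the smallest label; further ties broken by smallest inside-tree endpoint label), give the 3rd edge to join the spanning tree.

Prim, starting at 1.
Step 1: frontier [1–7 6, 1–8 6, 1–6 11] → take 1–7 (6); add 7.
Step 2: frontier [1–8 6, 1–6 11, 7–8 8, 2–7 12, 5–7 15] → take 1–8 (6); add 8.
Step 3: frontier [1–6 11, 2–7 12, 5–7 15, 6–8 1, 3–8 11] → take 6–8 (1); add 6.
Step 4: frontier [4–6 3, 5–6 3, 2–7 12, 5–7 15, 3–8 11] → take 4–6 (3); add 4.
Step 5: frontier [4–5 16, 2–4 17, 5–6 3, 2–7 12, 5–7 15, 3–8 11] → take 5–6 (3); add 5.
Step 6: frontier [2–4 17, 3–5 1, 2–5 3, 2–7 12, 3–8 11] → take 3–5 (1); add 3.
Step 7: frontier [2–4 17, 2–5 3, 2–7 12] → take 2–5 (3); add 2.
The 3rd edge added is 6–8.

6-8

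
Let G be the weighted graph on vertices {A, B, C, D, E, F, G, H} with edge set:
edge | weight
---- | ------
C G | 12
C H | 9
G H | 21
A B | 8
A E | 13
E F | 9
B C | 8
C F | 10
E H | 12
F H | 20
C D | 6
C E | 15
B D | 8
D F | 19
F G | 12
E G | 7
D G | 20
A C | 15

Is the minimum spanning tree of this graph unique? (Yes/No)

Kruskal's algorithm — process edges by increasing weight (ties by edge label):
C D (6): add — endpoints in different components.
E G (7): add — endpoints in different components.
A B (8): add — endpoints in different components.
B C (8): add — endpoints in different components.
B D (8): skip — B and D already connected.
C H (9): add — endpoints in different components.
E F (9): add — endpoints in different components.
C F (10): add — endpoints in different components.
Non-tree edge B D has weight 8, equal to the heaviest edge on its tree cycle — swapping gives another MST of the same weight. Not unique.

No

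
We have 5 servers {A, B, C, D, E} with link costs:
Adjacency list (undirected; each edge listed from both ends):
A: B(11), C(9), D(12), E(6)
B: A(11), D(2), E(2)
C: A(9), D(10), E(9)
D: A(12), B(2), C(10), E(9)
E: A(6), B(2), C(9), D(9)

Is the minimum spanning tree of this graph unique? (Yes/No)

No

Kruskal: consider edges lightest-first.
B D (2): add. Components now {A} {B,D} {C} {E}
B E (2): add. Components now {A} {B,D,E} {C}
A E (6): add. Components now {A,B,D,E} {C}
A C (9): add. Components now {A,B,C,D,E}
Non-tree edge C E has weight 9, equal to the heaviest edge on its tree cycle — swapping gives another MST of the same weight. Not unique.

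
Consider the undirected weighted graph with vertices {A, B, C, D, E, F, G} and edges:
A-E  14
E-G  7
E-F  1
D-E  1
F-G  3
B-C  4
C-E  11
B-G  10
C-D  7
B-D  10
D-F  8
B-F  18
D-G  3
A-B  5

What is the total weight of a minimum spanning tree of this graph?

21

Sort edges by weight, then run Kruskal:
D-E (1): add. Components now {A} {B} {C} {D,E} {F} {G}
E-F (1): add. Components now {A} {B} {C} {D,E,F} {G}
D-G (3): add. Components now {A} {B} {C} {D,E,F,G}
F-G (3): skip — F and G already connected.
B-C (4): add. Components now {A} {B,C} {D,E,F,G}
A-B (5): add. Components now {A,B,C} {D,E,F,G}
C-D (7): add. Components now {A,B,C,D,E,F,G}
MST edges: D-E, E-F, D-G, B-C, A-B, C-D; total weight 1+1+3+4+5+7 = 21.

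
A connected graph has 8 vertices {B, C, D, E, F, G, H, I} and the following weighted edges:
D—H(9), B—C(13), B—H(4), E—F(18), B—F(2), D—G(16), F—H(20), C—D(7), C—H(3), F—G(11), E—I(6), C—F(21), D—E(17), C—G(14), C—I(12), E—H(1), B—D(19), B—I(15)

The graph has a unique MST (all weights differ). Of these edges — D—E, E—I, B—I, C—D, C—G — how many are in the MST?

Kruskal's algorithm — process edges by increasing weight (ties by edge label):
E—H (1): add — endpoints in different components.
B—F (2): add — endpoints in different components.
C—H (3): add — endpoints in different components.
B—H (4): add — endpoints in different components.
E—I (6): add — endpoints in different components.
C—D (7): add — endpoints in different components.
D—H (9): skip — D and H already connected.
F—G (11): add — endpoints in different components.
MST edge set: {E—H, B—F, C—H, B—H, E—I, C—D, F—G}.
Of the listed edges, {E—I, C—D} are in the MST → 2.

2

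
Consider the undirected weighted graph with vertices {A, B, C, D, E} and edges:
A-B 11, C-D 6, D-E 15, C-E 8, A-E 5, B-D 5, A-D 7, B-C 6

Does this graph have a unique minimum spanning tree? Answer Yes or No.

No

Kruskal: consider edges lightest-first.
A-E (5): add. Components now {A,E} {B} {C} {D}
B-D (5): add. Components now {A,E} {B,D} {C}
B-C (6): add. Components now {A,E} {B,C,D}
C-D (6): skip — C and D already connected.
A-D (7): add. Components now {A,B,C,D,E}
Non-tree edge C-D has weight 6, equal to the heaviest edge on its tree cycle — swapping gives another MST of the same weight. Not unique.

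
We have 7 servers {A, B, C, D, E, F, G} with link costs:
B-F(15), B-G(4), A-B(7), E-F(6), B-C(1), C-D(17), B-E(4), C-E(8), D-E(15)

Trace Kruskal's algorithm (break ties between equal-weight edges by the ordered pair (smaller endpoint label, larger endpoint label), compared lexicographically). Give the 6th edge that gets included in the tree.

Sort edges by weight, then run Kruskal:
B-C (1): add. Components now {A} {B,C} {D} {E} {F} {G}
B-E (4): add. Components now {A} {B,C,E} {D} {F} {G}
B-G (4): add. Components now {A} {B,C,E,G} {D} {F}
E-F (6): add. Components now {A} {B,C,E,F,G} {D}
A-B (7): add. Components now {A,B,C,E,F,G} {D}
C-E (8): skip — C and E already connected.
B-F (15): skip — B and F already connected.
D-E (15): add. Components now {A,B,C,D,E,F,G}
The 6th edge added is D-E.

D-E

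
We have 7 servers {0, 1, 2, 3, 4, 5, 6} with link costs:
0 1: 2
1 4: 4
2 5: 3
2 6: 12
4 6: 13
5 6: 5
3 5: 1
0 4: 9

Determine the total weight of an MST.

Kruskal's algorithm — process edges by increasing weight (ties by edge label):
3 5 (1): add. Components now {0} {1} {2} {3,5} {4} {6}
0 1 (2): add. Components now {0,1} {2} {3,5} {4} {6}
2 5 (3): add. Components now {0,1} {2,3,5} {4} {6}
1 4 (4): add. Components now {0,1,4} {2,3,5} {6}
5 6 (5): add. Components now {0,1,4} {2,3,5,6}
0 4 (9): skip — 0 and 4 already connected.
2 6 (12): skip — 2 and 6 already connected.
4 6 (13): add. Components now {0,1,2,3,4,5,6}
MST edges: 3 5, 0 1, 2 5, 1 4, 5 6, 4 6; total weight 1+2+3+4+5+13 = 28.

28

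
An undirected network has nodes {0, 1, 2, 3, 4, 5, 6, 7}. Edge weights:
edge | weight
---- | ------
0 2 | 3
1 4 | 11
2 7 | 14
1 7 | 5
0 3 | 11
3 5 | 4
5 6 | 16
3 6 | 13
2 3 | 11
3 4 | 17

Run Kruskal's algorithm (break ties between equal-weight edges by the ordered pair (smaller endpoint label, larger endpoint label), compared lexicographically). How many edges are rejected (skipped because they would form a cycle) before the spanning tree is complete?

1

Kruskal's algorithm — process edges by increasing weight (ties by edge label):
0 2 (3): add — endpoints in different components.
3 5 (4): add — endpoints in different components.
1 7 (5): add — endpoints in different components.
0 3 (11): add — endpoints in different components.
1 4 (11): add — endpoints in different components.
2 3 (11): skip — 2 and 3 already connected.
3 6 (13): add — endpoints in different components.
2 7 (14): add — endpoints in different components.
Edges rejected before the tree was complete: 1.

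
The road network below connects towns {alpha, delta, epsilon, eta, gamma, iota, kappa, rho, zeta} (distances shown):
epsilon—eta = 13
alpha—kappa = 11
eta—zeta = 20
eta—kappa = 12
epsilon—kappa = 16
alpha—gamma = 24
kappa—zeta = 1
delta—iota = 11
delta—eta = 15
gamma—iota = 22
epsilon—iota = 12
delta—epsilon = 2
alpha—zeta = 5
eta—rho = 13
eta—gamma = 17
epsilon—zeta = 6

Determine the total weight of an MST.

67

Kruskal: consider edges lightest-first.
kappa—zeta (1): add — endpoints in different components.
delta—epsilon (2): add — endpoints in different components.
alpha—zeta (5): add — endpoints in different components.
epsilon—zeta (6): add — endpoints in different components.
alpha—kappa (11): skip — kappa and alpha already connected.
delta—iota (11): add — endpoints in different components.
epsilon—iota (12): skip — epsilon and iota already connected.
eta—kappa (12): add — endpoints in different components.
epsilon—eta (13): skip — epsilon and eta already connected.
eta—rho (13): add — endpoints in different components.
delta—eta (15): skip — delta and eta already connected.
epsilon—kappa (16): skip — kappa and epsilon already connected.
eta—gamma (17): add — endpoints in different components.
MST edges: kappa—zeta, delta—epsilon, alpha—zeta, epsilon—zeta, delta—iota, eta—kappa, eta—rho, eta—gamma; total weight 1+2+5+6+11+12+13+17 = 67.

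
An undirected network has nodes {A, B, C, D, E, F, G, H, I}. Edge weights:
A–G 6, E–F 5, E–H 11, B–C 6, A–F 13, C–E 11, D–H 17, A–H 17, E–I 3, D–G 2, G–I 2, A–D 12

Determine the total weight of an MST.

Sort edges by weight, then run Kruskal:
D–G (2): add — endpoints in different components.
G–I (2): add — endpoints in different components.
E–I (3): add — endpoints in different components.
E–F (5): add — endpoints in different components.
A–G (6): add — endpoints in different components.
B–C (6): add — endpoints in different components.
C–E (11): add — endpoints in different components.
E–H (11): add — endpoints in different components.
MST edges: D–G, G–I, E–I, E–F, A–G, B–C, C–E, E–H; total weight 2+2+3+5+6+6+11+11 = 46.

46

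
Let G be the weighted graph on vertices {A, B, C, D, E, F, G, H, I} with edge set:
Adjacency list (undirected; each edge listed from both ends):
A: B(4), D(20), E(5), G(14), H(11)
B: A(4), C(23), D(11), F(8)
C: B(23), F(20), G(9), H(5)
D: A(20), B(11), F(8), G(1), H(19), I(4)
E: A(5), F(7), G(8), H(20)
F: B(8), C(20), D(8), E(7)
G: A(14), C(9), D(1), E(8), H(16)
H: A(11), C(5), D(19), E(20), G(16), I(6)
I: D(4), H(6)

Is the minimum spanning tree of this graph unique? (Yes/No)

Kruskal's algorithm — process edges by increasing weight (ties by edge label):
D–G (1): add — endpoints in different components.
A–B (4): add — endpoints in different components.
D–I (4): add — endpoints in different components.
A–E (5): add — endpoints in different components.
C–H (5): add — endpoints in different components.
H–I (6): add — endpoints in different components.
E–F (7): add — endpoints in different components.
B–F (8): skip — B and F already connected.
D–F (8): add — endpoints in different components.
Non-tree edge E–G has weight 8, equal to the heaviest edge on its tree cycle — swapping gives another MST of the same weight. Not unique.

No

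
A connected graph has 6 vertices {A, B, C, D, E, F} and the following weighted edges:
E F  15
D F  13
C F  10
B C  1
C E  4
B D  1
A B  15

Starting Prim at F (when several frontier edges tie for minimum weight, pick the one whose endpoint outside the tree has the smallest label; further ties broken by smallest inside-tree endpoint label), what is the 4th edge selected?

Prim's algorithm from F:
Step 1: frontier [C F 10, D F 13, E F 15] → take C F (10); add C.
Step 2: frontier [B C 1, C E 4, D F 13, E F 15] → take B C (1); add B.
Step 3: frontier [B D 1, A B 15, C E 4, D F 13, E F 15] → take B D (1); add D.
Step 4: frontier [A B 15, C E 4, E F 15] → take C E (4); add E.
Step 5: frontier [A B 15] → take A B (15); add A.
The 4th edge added is C E.

C-E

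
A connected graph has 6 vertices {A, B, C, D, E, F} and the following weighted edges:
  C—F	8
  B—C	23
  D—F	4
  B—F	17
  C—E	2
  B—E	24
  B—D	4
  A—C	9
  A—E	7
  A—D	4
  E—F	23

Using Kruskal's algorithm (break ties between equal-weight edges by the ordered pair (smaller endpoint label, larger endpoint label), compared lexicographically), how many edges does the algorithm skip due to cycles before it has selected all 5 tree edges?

0

Kruskal's algorithm — process edges by increasing weight (ties by edge label):
C—E (2): add. Components now {A} {B} {C,E} {D} {F}
A—D (4): add. Components now {A,D} {B} {C,E} {F}
B—D (4): add. Components now {A,B,D} {C,E} {F}
D—F (4): add. Components now {A,B,D,F} {C,E}
A—E (7): add. Components now {A,B,C,D,E,F}
Edges rejected before the tree was complete: 0.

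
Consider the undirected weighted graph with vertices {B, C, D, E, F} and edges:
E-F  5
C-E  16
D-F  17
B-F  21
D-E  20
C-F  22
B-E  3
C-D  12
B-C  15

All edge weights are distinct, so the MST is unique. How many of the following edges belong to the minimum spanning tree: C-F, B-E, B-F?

Kruskal's algorithm — process edges by increasing weight (ties by edge label):
B-E (3): add. Components now {B,E} {C} {D} {F}
E-F (5): add. Components now {B,E,F} {C} {D}
C-D (12): add. Components now {B,E,F} {C,D}
B-C (15): add. Components now {B,C,D,E,F}
MST edge set: {B-E, E-F, C-D, B-C}.
Of the listed edges, {B-E} are in the MST → 1.

1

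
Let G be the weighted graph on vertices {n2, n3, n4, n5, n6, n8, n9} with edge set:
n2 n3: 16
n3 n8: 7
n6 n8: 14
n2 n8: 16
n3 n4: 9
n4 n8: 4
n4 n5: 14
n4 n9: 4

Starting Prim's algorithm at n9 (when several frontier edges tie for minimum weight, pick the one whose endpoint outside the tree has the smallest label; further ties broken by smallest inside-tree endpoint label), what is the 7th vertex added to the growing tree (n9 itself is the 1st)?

Grow the tree from n9 using Prim:
Step 1: frontier [n4 n9 4] → take n4 n9 (4); add n4.
Step 2: frontier [n4 n8 4, n3 n4 9, n4 n5 14] → take n4 n8 (4); add n8.
Step 3: frontier [n3 n4 9, n4 n5 14, n3 n8 7, n6 n8 14, n2 n8 16] → take n3 n8 (7); add n3.
Step 4: frontier [n2 n3 16, n4 n5 14, n6 n8 14, n2 n8 16] → take n4 n5 (14); add n5.
Step 5: frontier [n2 n3 16, n6 n8 14, n2 n8 16] → take n6 n8 (14); add n6.
Step 6: frontier [n2 n3 16, n2 n8 16] → take n2 n3 (16); add n2.
Vertex order: n9, n4, n8, n3, n5, n6, n2. The 7th vertex is n2.

n2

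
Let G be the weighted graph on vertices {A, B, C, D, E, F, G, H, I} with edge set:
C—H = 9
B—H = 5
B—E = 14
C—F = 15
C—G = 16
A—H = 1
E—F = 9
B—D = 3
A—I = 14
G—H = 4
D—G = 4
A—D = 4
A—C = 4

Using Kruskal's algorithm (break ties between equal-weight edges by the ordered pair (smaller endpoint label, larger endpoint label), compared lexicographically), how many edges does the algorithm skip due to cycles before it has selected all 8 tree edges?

3

Kruskal's algorithm — process edges by increasing weight (ties by edge label):
A—H (1): add — endpoints in different components.
B—D (3): add — endpoints in different components.
A—C (4): add — endpoints in different components.
A—D (4): add — endpoints in different components.
D—G (4): add — endpoints in different components.
G—H (4): skip — G and H already connected.
B—H (5): skip — B and H already connected.
C—H (9): skip — C and H already connected.
E—F (9): add — endpoints in different components.
A—I (14): add — endpoints in different components.
B—E (14): add — endpoints in different components.
Edges rejected before the tree was complete: 3.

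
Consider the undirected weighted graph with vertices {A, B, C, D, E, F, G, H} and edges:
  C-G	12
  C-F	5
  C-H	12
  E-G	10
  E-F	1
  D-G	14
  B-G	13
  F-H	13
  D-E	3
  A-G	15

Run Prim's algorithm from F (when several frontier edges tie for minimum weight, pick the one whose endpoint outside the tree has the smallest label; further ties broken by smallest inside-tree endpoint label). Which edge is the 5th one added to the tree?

C-H

Prim, starting at F.
Step 1: cheapest edge leaving the tree is E-F (1); add E.
Step 2: cheapest edge leaving the tree is D-E (3); add D.
Step 3: cheapest edge leaving the tree is C-F (5); add C.
Step 4: cheapest edge leaving the tree is E-G (10); add G.
Step 5: cheapest edge leaving the tree is C-H (12); add H.
Step 6: cheapest edge leaving the tree is B-G (13); add B.
Step 7: cheapest edge leaving the tree is A-G (15); add A.
The 5th edge added is C-H.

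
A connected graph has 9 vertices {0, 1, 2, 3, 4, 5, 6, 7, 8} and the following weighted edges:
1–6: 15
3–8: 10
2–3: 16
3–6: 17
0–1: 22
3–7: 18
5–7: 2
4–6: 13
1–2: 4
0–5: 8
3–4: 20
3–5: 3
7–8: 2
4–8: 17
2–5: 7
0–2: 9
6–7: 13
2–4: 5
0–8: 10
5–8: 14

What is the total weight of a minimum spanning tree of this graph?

44

Grow the tree from 6 using Prim:
Step 1: cheapest edge leaving the tree is 4–6 (13); add 4.
Step 2: cheapest edge leaving the tree is 2–4 (5); add 2.
Step 3: cheapest edge leaving the tree is 1–2 (4); add 1.
Step 4: cheapest edge leaving the tree is 2–5 (7); add 5.
Step 5: cheapest edge leaving the tree is 5–7 (2); add 7.
Step 6: cheapest edge leaving the tree is 7–8 (2); add 8.
Step 7: cheapest edge leaving the tree is 3–5 (3); add 3.
Step 8: cheapest edge leaving the tree is 0–5 (8); add 0.
MST edges: 4–6, 2–4, 1–2, 2–5, 5–7, 7–8, 3–5, 0–5; total weight 13+5+4+7+2+2+3+8 = 44.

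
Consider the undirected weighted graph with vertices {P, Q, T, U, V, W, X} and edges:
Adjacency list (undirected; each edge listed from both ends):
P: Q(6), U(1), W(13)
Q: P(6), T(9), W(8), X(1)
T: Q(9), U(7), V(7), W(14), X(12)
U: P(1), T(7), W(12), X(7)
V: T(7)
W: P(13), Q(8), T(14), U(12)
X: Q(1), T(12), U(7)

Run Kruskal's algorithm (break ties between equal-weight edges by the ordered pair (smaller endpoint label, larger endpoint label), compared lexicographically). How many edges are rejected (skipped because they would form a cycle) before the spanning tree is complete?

Kruskal's algorithm — process edges by increasing weight (ties by edge label):
P—U (1): add — endpoints in different components.
Q—X (1): add — endpoints in different components.
P—Q (6): add — endpoints in different components.
T—U (7): add — endpoints in different components.
T—V (7): add — endpoints in different components.
U—X (7): skip — U and X already connected.
Q—W (8): add — endpoints in different components.
Edges rejected before the tree was complete: 1.

1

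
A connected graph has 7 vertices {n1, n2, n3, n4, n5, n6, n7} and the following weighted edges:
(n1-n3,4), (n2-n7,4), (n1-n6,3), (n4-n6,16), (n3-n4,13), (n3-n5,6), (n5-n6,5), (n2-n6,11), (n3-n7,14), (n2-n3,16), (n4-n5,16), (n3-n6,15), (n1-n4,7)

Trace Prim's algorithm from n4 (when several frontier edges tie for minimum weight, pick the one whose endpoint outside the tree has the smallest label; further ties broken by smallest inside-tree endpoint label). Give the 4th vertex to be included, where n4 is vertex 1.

n3

Prim, starting at n4.
Step 1: frontier [n1-n4 7, n3-n4 13, n4-n5 16, n4-n6 16] → take n1-n4 (7); add n1.
Step 2: frontier [n1-n6 3, n1-n3 4, n3-n4 13, n4-n5 16, n4-n6 16] → take n1-n6 (3); add n6.
Step 3: frontier [n1-n3 4, n3-n4 13, n4-n5 16, n5-n6 5, n2-n6 11, n3-n6 15] → take n1-n3 (4); add n3.
Step 4: frontier [n3-n5 6, n3-n7 14, n2-n3 16, n4-n5 16, n5-n6 5, n2-n6 11] → take n5-n6 (5); add n5.
Step 5: frontier [n3-n7 14, n2-n3 16, n2-n6 11] → take n2-n6 (11); add n2.
Step 6: frontier [n2-n7 4, n3-n7 14] → take n2-n7 (4); add n7.
Vertex order: n4, n1, n6, n3, n5, n2, n7. The 4th vertex is n3.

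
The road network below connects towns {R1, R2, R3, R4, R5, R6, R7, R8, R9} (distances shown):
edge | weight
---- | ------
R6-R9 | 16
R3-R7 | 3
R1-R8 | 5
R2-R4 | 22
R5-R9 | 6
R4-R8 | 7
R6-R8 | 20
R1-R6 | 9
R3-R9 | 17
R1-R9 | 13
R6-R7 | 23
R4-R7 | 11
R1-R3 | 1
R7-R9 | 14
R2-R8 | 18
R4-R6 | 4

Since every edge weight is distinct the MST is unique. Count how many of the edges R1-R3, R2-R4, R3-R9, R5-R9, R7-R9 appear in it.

2

Kruskal's algorithm — process edges by increasing weight (ties by edge label):
R1-R3 (1): add — endpoints in different components.
R3-R7 (3): add — endpoints in different components.
R4-R6 (4): add — endpoints in different components.
R1-R8 (5): add — endpoints in different components.
R5-R9 (6): add — endpoints in different components.
R4-R8 (7): add — endpoints in different components.
R1-R6 (9): skip — R6 and R1 already connected.
R4-R7 (11): skip — R4 and R7 already connected.
R1-R9 (13): add — endpoints in different components.
R7-R9 (14): skip — R7 and R9 already connected.
R6-R9 (16): skip — R6 and R9 already connected.
R3-R9 (17): skip — R3 and R9 already connected.
R2-R8 (18): add — endpoints in different components.
MST edge set: {R1-R3, R3-R7, R4-R6, R1-R8, R5-R9, R4-R8, R1-R9, R2-R8}.
Of the listed edges, {R1-R3, R5-R9} are in the MST → 2.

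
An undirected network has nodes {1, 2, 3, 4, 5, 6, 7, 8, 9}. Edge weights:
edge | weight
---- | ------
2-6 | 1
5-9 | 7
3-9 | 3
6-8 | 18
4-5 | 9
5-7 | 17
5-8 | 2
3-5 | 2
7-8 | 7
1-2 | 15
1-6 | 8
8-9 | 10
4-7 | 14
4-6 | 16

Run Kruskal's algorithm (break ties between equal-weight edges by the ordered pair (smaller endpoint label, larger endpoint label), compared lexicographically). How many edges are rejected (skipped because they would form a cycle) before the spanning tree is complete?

4

Sort edges by weight, then run Kruskal:
2-6 (1): add — endpoints in different components.
3-5 (2): add — endpoints in different components.
5-8 (2): add — endpoints in different components.
3-9 (3): add — endpoints in different components.
5-9 (7): skip — 5 and 9 already connected.
7-8 (7): add — endpoints in different components.
1-6 (8): add — endpoints in different components.
4-5 (9): add — endpoints in different components.
8-9 (10): skip — 8 and 9 already connected.
4-7 (14): skip — 4 and 7 already connected.
1-2 (15): skip — 1 and 2 already connected.
4-6 (16): add — endpoints in different components.
Edges rejected before the tree was complete: 4.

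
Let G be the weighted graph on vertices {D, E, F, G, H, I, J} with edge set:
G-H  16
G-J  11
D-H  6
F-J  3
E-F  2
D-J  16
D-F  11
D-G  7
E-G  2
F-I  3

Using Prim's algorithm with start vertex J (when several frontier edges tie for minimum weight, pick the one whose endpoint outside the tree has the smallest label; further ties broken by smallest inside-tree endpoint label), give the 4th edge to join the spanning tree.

Prim's algorithm from J:
Step 1: cheapest edge leaving the tree is F-J (3); add F.
Step 2: cheapest edge leaving the tree is E-F (2); add E.
Step 3: cheapest edge leaving the tree is E-G (2); add G.
Step 4: cheapest edge leaving the tree is F-I (3); add I.
Step 5: cheapest edge leaving the tree is D-G (7); add D.
Step 6: cheapest edge leaving the tree is D-H (6); add H.
The 4th edge added is F-I.

F-I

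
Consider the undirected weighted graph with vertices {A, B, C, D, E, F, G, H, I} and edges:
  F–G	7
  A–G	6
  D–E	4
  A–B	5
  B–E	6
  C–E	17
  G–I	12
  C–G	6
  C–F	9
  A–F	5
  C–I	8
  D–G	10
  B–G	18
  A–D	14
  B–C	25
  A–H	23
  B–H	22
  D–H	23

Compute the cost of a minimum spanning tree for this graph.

Kruskal: consider edges lightest-first.
D–E (4): add — endpoints in different components.
A–B (5): add — endpoints in different components.
A–F (5): add — endpoints in different components.
A–G (6): add — endpoints in different components.
B–E (6): add — endpoints in different components.
C–G (6): add — endpoints in different components.
F–G (7): skip — F and G already connected.
C–I (8): add — endpoints in different components.
C–F (9): skip — C and F already connected.
D–G (10): skip — D and G already connected.
G–I (12): skip — G and I already connected.
A–D (14): skip — A and D already connected.
C–E (17): skip — C and E already connected.
B–G (18): skip — B and G already connected.
B–H (22): add — endpoints in different components.
MST edges: D–E, A–B, A–F, A–G, B–E, C–G, C–I, B–H; total weight 4+5+5+6+6+6+8+22 = 62.

62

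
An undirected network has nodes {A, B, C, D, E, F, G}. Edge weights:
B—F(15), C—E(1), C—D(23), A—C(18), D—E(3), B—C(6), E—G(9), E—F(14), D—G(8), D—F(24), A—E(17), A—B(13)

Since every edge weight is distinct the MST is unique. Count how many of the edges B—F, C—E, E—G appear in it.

Kruskal: consider edges lightest-first.
C—E (1): add. Components now {A} {B} {C,E} {D} {F} {G}
D—E (3): add. Components now {A} {B} {C,D,E} {F} {G}
B—C (6): add. Components now {A} {B,C,D,E} {F} {G}
D—G (8): add. Components now {A} {B,C,D,E,G} {F}
E—G (9): skip — E and G already connected.
A—B (13): add. Components now {A,B,C,D,E,G} {F}
E—F (14): add. Components now {A,B,C,D,E,F,G}
MST edge set: {C—E, D—E, B—C, D—G, A—B, E—F}.
Of the listed edges, {C—E} are in the MST → 1.

1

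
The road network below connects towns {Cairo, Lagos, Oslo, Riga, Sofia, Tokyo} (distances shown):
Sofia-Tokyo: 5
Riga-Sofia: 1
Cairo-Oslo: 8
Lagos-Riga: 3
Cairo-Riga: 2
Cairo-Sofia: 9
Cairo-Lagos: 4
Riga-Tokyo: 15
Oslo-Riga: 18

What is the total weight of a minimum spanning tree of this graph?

Prim, starting at Sofia.
Step 1: frontier [Riga-Sofia 1, Sofia-Tokyo 5, Cairo-Sofia 9] → take Riga-Sofia (1); add Riga.
Step 2: frontier [Cairo-Riga 2, Lagos-Riga 3, Riga-Tokyo 15, Oslo-Riga 18, Sofia-Tokyo 5, Cairo-Sofia 9] → take Cairo-Riga (2); add Cairo.
Step 3: frontier [Cairo-Lagos 4, Cairo-Oslo 8, Lagos-Riga 3, Riga-Tokyo 15, Oslo-Riga 18, Sofia-Tokyo 5] → take Lagos-Riga (3); add Lagos.
Step 4: frontier [Cairo-Oslo 8, Riga-Tokyo 15, Oslo-Riga 18, Sofia-Tokyo 5] → take Sofia-Tokyo (5); add Tokyo.
Step 5: frontier [Cairo-Oslo 8, Oslo-Riga 18] → take Cairo-Oslo (8); add Oslo.
MST edges: Riga-Sofia, Cairo-Riga, Lagos-Riga, Sofia-Tokyo, Cairo-Oslo; total weight 1+2+3+5+8 = 19.

19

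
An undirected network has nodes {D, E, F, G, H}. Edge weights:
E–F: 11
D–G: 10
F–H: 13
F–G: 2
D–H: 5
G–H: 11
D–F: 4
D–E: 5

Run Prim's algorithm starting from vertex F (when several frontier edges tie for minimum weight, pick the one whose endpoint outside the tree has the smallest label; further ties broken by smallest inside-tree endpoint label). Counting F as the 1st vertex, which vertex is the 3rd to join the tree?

Prim, starting at F.
Step 1: cheapest edge leaving the tree is F–G (2); add G.
Step 2: cheapest edge leaving the tree is D–F (4); add D.
Step 3: cheapest edge leaving the tree is D–E (5); add E.
Step 4: cheapest edge leaving the tree is D–H (5); add H.
Vertex order: F, G, D, E, H. The 3rd vertex is D.

D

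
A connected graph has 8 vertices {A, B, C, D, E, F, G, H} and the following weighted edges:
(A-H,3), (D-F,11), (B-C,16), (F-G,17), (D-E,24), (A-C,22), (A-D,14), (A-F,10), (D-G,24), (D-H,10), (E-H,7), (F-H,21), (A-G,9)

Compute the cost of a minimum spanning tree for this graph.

Prim, starting at F.
Step 1: cheapest edge leaving the tree is A-F (10); add A.
Step 2: cheapest edge leaving the tree is A-H (3); add H.
Step 3: cheapest edge leaving the tree is E-H (7); add E.
Step 4: cheapest edge leaving the tree is A-G (9); add G.
Step 5: cheapest edge leaving the tree is D-H (10); add D.
Step 6: cheapest edge leaving the tree is A-C (22); add C.
Step 7: cheapest edge leaving the tree is B-C (16); add B.
MST edges: A-F, A-H, E-H, A-G, D-H, A-C, B-C; total weight 10+3+7+9+10+22+16 = 77.

77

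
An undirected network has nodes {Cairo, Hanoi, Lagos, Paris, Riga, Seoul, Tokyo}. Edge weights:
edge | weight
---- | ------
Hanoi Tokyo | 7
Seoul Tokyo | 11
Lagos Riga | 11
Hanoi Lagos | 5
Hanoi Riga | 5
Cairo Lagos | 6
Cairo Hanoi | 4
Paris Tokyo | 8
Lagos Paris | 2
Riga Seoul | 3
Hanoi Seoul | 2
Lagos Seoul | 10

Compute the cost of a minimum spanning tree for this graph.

Grow the tree from Cairo using Prim:
Step 1: frontier [Cairo Hanoi 4, Cairo Lagos 6] → take Cairo Hanoi (4); add Hanoi.
Step 2: frontier [Cairo Lagos 6, Hanoi Seoul 2, Hanoi Lagos 5, Hanoi Riga 5, Hanoi Tokyo 7] → take Hanoi Seoul (2); add Seoul.
Step 3: frontier [Cairo Lagos 6, Hanoi Lagos 5, Hanoi Riga 5, Hanoi Tokyo 7, Riga Seoul 3, Lagos Seoul 10, Seoul Tokyo 11] → take Riga Seoul (3); add Riga.
Step 4: frontier [Cairo Lagos 6, Hanoi Lagos 5, Hanoi Tokyo 7, Lagos Riga 11, Lagos Seoul 10, Seoul Tokyo 11] → take Hanoi Lagos (5); add Lagos.
Step 5: frontier [Hanoi Tokyo 7, Lagos Paris 2, Seoul Tokyo 11] → take Lagos Paris (2); add Paris.
Step 6: frontier [Hanoi Tokyo 7, Paris Tokyo 8, Seoul Tokyo 11] → take Hanoi Tokyo (7); add Tokyo.
MST edges: Cairo Hanoi, Hanoi Seoul, Riga Seoul, Hanoi Lagos, Lagos Paris, Hanoi Tokyo; total weight 4+2+3+5+2+7 = 23.

23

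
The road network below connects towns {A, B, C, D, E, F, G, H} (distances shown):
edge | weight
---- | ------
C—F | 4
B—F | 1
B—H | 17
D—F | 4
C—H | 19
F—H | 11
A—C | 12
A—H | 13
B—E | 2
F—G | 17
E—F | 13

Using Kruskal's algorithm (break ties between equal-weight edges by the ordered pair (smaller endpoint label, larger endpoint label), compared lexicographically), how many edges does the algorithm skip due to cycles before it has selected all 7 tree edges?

3

Kruskal's algorithm — process edges by increasing weight (ties by edge label):
B—F (1): add — endpoints in different components.
B—E (2): add — endpoints in different components.
C—F (4): add — endpoints in different components.
D—F (4): add — endpoints in different components.
F—H (11): add — endpoints in different components.
A—C (12): add — endpoints in different components.
A—H (13): skip — A and H already connected.
E—F (13): skip — E and F already connected.
B—H (17): skip — B and H already connected.
F—G (17): add — endpoints in different components.
Edges rejected before the tree was complete: 3.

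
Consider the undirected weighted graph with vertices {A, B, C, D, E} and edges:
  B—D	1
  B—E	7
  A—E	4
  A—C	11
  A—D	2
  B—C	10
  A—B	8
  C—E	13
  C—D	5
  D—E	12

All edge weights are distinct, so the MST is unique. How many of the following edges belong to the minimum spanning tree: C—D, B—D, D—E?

Sort edges by weight, then run Kruskal:
B—D (1): add. Components now {A} {B,D} {C} {E}
A—D (2): add. Components now {A,B,D} {C} {E}
A—E (4): add. Components now {A,B,D,E} {C}
C—D (5): add. Components now {A,B,C,D,E}
MST edge set: {B—D, A—D, A—E, C—D}.
Of the listed edges, {C—D, B—D} are in the MST → 2.

2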